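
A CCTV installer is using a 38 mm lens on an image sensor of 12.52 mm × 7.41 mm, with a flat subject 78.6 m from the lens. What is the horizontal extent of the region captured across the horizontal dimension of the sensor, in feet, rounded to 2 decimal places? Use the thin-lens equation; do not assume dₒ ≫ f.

84.92 ft

dₒ: 78.6 m = 78600 mm.
Similar triangles through the lens centre give W/dₒ = w/dᵢ; with 1/f = 1/dₒ + 1/dᵢ this gives W = w·(dₒ − f)/f.
W = 12.52 mm × (78600 − 38) / 38 = 12.52 × 2067.4211 ≈ 25884.112 mm = 25884.112/304.8 ft = 84.9216 ft.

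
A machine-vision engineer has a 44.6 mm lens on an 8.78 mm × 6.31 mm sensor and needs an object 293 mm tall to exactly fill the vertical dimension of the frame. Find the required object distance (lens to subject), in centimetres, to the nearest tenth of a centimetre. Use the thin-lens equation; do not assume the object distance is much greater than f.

Magnification m = h/W = dᵢ/dₒ; combined with 1/f = 1/dₒ + 1/dᵢ this gives dₒ = f·(1 + W/h).
dₒ = 44.6 mm × (1 + 293/6.31) = 44.6 × 47.4342 ≈ 2115.567 mm = 211.557 cm.

211.6 cm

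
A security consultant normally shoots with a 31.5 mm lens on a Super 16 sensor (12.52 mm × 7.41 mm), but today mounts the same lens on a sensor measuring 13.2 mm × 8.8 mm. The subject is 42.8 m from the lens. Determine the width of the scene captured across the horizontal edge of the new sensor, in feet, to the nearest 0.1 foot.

58.8 ft

The focal length stays 31.5 mm; the relevant sensor dimension is now w = 13.2 mm. Object distance dₒ = 42.8 m = 42800 mm.
Thin-lens field width W = w·(dₒ − f)/f = 13.2 × (42800 − 31.5)/31.5 ≈ 17922.038 mm = 17922.038/304.8 ft = 58.7993 ft.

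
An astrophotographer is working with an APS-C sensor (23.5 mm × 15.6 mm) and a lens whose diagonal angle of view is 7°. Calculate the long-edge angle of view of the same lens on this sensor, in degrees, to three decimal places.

5.834°

Sensor diagonal = √(23.5² + 15.6²) = √795.6100 ≈ 28.2066 mm.
From the diagonal AOV: f = 28.2066 / (2·tan(3.5°)) = 28.2066 / 0.12233 ≈ 230.5866 mm.
Long-edge AOV = 2·arctan(23.5 / (2 × 230.5866)) = 2·arctan(0.05096) ≈ 5.8342°.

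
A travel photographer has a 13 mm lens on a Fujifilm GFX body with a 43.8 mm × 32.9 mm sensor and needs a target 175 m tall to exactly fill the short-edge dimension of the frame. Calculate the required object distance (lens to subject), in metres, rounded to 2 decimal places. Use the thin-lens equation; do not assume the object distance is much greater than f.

69.16 m

W: 175 m = 175000 mm.
Magnification m = h/W = dᵢ/dₒ; combined with 1/f = 1/dₒ + 1/dᵢ this gives dₒ = f·(1 + W/h).
dₒ = 13 mm × (1 + 175000/32.9) = 13 × 5320.1489 ≈ 69161.936 mm = 69.1619 m.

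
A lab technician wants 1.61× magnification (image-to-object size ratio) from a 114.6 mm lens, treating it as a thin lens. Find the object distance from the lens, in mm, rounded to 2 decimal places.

185.78 mm

With m = dᵢ/dₒ and 1/f = 1/dₒ + 1/dᵢ, substituting dᵢ = m·dₒ gives 1/f = (1 + 1/m)/dₒ, hence dₒ = f·(1 + 1/m).
dₒ = 114.6 × (1 + 1/1.61) = 114.6 × 1.62112 ≈ 185.780 mm.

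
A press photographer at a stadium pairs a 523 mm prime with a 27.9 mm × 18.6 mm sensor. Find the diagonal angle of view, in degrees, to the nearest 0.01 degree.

Sensor diagonal = √(27.9² + 18.6²) = √1124.3700 ≈ 33.5316 mm.
Angle of view α = 2·arctan(d/2f) with d = 33.5316 mm and f = 523 mm.
d/2f = 0.03206; arctan(0.03206) ≈ 1.8361°, so α ≈ 3.6722°.

3.67°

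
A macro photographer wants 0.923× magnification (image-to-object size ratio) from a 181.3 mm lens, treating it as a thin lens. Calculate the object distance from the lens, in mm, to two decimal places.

377.72 mm

With m = dᵢ/dₒ and 1/f = 1/dₒ + 1/dᵢ, substituting dᵢ = m·dₒ gives 1/f = (1 + 1/m)/dₒ, hence dₒ = f·(1 + 1/m).
dₒ = 181.3 × (1 + 1/0.923) = 181.3 × 2.08342 ≈ 377.725 mm.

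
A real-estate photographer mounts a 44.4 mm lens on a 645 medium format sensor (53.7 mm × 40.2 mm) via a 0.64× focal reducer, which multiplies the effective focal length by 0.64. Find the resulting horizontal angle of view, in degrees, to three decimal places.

86.754°

Effective focal length f = 44.4 × 0.64 = 28.416 mm.
α = 2·arctan(53.7 / (2 × 28.416)) = 2·arctan(0.94489) ≈ 86.7538°.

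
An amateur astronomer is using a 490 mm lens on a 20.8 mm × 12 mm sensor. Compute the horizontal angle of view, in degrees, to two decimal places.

Angle of view α = 2·arctan(w/2f) with w = 20.8 mm and f = 490 mm.
w/2f = 0.02122; arctan(0.02122) ≈ 1.2159°, so α ≈ 2.4318°.

2.43°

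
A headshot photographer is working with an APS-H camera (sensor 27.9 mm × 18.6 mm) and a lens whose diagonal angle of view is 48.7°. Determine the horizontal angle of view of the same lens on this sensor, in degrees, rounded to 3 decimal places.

Sensor diagonal = √(27.9² + 18.6²) = √1124.3700 ≈ 33.5316 mm.
From the diagonal AOV: f = 33.5316 / (2·tan(24.35°)) = 33.5316 / 0.90514 ≈ 37.0459 mm.
Horizontal AOV = 2·arctan(27.9 / (2 × 37.0459)) = 2·arctan(0.37656) ≈ 41.2687°.

41.269°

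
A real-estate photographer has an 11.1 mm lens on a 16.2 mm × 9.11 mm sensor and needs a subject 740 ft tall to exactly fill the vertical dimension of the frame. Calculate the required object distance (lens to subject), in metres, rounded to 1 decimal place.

W: 740 ft × 304.8 mm/ft = 225551.99 mm.
Magnification m = h/W = dᵢ/dₒ; combined with 1/f = 1/dₒ + 1/dᵢ this gives dₒ = f·(1 + W/h).
dₒ = 11.1 mm × (1 + 225552/9.11) = 11.1 × 24759.7259 ≈ 274832.957 mm = 274.833 m.

274.8 m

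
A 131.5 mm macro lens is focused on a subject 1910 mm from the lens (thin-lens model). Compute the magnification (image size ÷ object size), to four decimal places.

Thin lens: 1/f = 1/dₒ + 1/dᵢ → 1/dᵢ = 1/131.5 − 1/1910 = 0.0070810 mm⁻¹, so dᵢ ≈ 141.2229 mm.
Magnification m = dᵢ/dₒ = 141.2229/1910 ≈ 0.07394.

0.0739×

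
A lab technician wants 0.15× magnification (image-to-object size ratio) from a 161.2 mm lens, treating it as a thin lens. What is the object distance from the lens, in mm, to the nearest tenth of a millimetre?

With m = dᵢ/dₒ and 1/f = 1/dₒ + 1/dᵢ, substituting dᵢ = m·dₒ gives 1/f = (1 + 1/m)/dₒ, hence dₒ = f·(1 + 1/m).
dₒ = 161.2 × (1 + 1/0.15) = 161.2 × 7.66667 ≈ 1235.867 mm.

1235.9 mm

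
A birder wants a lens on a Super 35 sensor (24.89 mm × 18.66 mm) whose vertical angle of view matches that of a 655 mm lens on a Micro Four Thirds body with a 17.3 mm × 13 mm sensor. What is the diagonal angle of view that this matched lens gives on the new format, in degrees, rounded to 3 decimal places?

Equal vertical AOV ⇒ f₂ = f₁ · 18.66/13 = 655 × 1.43538 ≈ 940.1769 mm.
Sensor diagonal = √(24.89² + 18.66²) = √967.7077 ≈ 31.1080 mm.
Diagonal AOV on the new format = 2·arctan(31.1080 / (2 × 940.1769)) = 2·arctan(0.01654) ≈ 1.8956°.

1.896°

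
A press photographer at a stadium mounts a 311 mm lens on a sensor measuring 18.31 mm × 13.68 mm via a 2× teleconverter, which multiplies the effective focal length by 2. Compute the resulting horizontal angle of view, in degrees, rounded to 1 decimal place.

Effective focal length f = 311 × 2 = 622 mm.
α = 2·arctan(18.31 / (2 × 622)) = 2·arctan(0.01472) ≈ 1.6865°.

1.7°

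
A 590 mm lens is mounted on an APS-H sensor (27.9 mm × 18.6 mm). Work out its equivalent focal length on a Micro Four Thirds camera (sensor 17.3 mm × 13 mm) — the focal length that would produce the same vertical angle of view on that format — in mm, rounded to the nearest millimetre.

412 mm

Equal angle of view means equal height/f ratio, so f₂ = f₁ · (height₂/height₁) = 590 × 13/18.6.
f₂ = 590 × 0.69892 ≈ 412.366 mm.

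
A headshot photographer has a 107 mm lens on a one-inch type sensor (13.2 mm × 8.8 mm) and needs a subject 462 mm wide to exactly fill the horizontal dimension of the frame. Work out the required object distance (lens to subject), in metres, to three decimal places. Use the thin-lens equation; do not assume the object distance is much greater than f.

3.852 m

Magnification m = w/W = dᵢ/dₒ; combined with 1/f = 1/dₒ + 1/dᵢ this gives dₒ = f·(1 + W/w).
dₒ = 107 mm × (1 + 462/13.2) = 107 × 36.0000 ≈ 3852.000 mm = 3.852 m.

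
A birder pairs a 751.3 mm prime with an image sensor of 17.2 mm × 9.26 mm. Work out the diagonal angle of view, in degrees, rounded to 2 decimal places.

Sensor diagonal = √(17.2² + 9.26²) = √381.5876 ≈ 19.5343 mm.
Angle of view α = 2·arctan(d/2f) with d = 19.5343 mm and f = 751.3 mm.
d/2f = 0.01300; arctan(0.01300) ≈ 0.7448°, so α ≈ 1.4896°.

1.49°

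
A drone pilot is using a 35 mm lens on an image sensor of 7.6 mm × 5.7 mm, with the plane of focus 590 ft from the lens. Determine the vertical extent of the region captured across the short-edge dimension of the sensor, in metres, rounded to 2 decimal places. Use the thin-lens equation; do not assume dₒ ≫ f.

dₒ: 590 ft × 304.8 mm/ft = 179831.99 mm.
Similar triangles through the lens centre give W/dₒ = h/dᵢ; with 1/f = 1/dₒ + 1/dᵢ this gives W = h·(dₒ − f)/f.
W = 5.7 mm × (179832 − 35) / 35 = 5.7 × 5137.0570 ≈ 29281.225 mm = 29.2812 m.

29.28 m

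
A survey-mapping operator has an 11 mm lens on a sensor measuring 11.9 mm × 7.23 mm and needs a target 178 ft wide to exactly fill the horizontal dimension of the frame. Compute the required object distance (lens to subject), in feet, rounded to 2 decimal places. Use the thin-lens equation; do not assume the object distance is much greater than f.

W: 178 ft × 304.8 mm/ft = 54254.40 mm.
Magnification m = w/W = dᵢ/dₒ; combined with 1/f = 1/dₒ + 1/dᵢ this gives dₒ = f·(1 + W/w).
dₒ = 11 mm × (1 + 54254.4/11.9) = 11 × 4560.1931 ≈ 50162.124 mm = 50162.124/304.8 ft = 164.574 ft.

164.57 ft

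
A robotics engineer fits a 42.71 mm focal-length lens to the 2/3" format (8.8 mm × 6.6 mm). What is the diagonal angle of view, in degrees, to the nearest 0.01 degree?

14.68°

Sensor diagonal = √(8.8² + 6.6²) = √121.0000 ≈ 11.0000 mm.
Angle of view α = 2·arctan(d/2f) with d = 11.0000 mm and f = 42.71 mm.
d/2f = 0.12878; arctan(0.12878) ≈ 7.3379°, so α ≈ 14.6758°.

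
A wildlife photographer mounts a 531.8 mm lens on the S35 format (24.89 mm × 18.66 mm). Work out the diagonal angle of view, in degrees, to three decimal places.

Sensor diagonal = √(24.89² + 18.66²) = √967.7077 ≈ 31.1080 mm.
Angle of view α = 2·arctan(d/2f) with d = 31.1080 mm and f = 531.8 mm.
d/2f = 0.02925; arctan(0.02925) ≈ 1.6753°, so α ≈ 3.3506°.

3.351°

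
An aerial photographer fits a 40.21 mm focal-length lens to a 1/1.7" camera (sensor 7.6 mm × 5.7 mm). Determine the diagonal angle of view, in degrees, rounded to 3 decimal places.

13.474°

Sensor diagonal = √(7.6² + 5.7²) = √90.2500 ≈ 9.5000 mm.
Angle of view α = 2·arctan(d/2f) with d = 9.5000 mm and f = 40.21 mm.
d/2f = 0.11813; arctan(0.11813) ≈ 6.7371°, so α ≈ 13.4742°.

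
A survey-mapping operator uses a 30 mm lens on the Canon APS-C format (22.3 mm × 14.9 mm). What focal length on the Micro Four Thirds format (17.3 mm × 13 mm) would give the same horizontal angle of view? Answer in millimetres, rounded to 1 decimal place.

Equal angle of view means equal width/f ratio, so f₂ = f₁ · (width₂/width₁) = 30 × 17.3/22.3.
f₂ = 30 × 0.77578 ≈ 23.274 mm.

23.3 mm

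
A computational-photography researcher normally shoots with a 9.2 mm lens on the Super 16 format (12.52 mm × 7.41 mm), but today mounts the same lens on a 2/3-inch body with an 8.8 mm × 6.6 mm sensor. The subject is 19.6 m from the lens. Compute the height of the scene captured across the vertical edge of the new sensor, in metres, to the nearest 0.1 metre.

The focal length stays 9.2 mm; the relevant sensor dimension is now h = 6.6 mm. Object distance dₒ = 19.6 m = 19600 mm.
Thin-lens field height W = h·(dₒ − f)/f = 6.6 × (19600 − 9.2)/9.2 ≈ 14054.270 mm = 14.0543 m.

14.1 m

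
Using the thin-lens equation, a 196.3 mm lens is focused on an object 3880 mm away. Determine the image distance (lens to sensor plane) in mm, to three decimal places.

206.761 mm

1/dᵢ = 1/f − 1/dₒ = 1/196.3 − 1/3880 = 0.0048365 mm⁻¹.
dᵢ = 1/0.0048365 ≈ 206.7606 mm.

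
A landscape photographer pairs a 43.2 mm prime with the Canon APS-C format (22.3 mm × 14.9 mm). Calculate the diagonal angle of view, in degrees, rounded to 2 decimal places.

Sensor diagonal = √(22.3² + 14.9²) = √719.3000 ≈ 26.8198 mm.
Angle of view α = 2·arctan(d/2f) with d = 26.8198 mm and f = 43.2 mm.
d/2f = 0.31041; arctan(0.31041) ≈ 17.2451°, so α ≈ 34.4901°.

34.49°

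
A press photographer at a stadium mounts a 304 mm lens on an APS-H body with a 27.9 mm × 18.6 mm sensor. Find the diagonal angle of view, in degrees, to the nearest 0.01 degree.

Sensor diagonal = √(27.9² + 18.6²) = √1124.3700 ≈ 33.5316 mm.
Angle of view α = 2·arctan(d/2f) with d = 33.5316 mm and f = 304 mm.
d/2f = 0.05515; arctan(0.05515) ≈ 3.1567°, so α ≈ 6.3134°.

6.31°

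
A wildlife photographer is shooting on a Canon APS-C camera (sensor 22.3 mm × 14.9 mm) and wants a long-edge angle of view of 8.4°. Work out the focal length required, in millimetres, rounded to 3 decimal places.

From α = 2·arctan(w/2f) we get f = w / (2·tan(α/2)).
With w = 22.3 mm and α/2 = 4.2°, tan(α/2) ≈ 0.07344, so f ≈ 22.3 / 0.14687 ≈ 151.8341 mm.

151.834 mm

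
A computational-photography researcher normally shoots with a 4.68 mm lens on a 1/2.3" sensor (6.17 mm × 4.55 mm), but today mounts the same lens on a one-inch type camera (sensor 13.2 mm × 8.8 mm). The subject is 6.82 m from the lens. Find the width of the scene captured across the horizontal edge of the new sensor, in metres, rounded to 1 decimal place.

19.2 m

The focal length stays 4.68 mm; the relevant sensor dimension is now w = 13.2 mm. Object distance dₒ = 6.82 m = 6820 mm.
Thin-lens field width W = w·(dₒ − f)/f = 13.2 × (6820 − 4.68)/4.68 ≈ 19222.697 mm = 19.2227 m.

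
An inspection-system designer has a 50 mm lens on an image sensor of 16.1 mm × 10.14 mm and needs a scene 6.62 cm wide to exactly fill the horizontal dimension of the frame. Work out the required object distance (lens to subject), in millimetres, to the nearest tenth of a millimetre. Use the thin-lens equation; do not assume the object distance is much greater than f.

255.6 mm

W: 6.62 cm = 66.2 mm.
Magnification m = w/W = dᵢ/dₒ; combined with 1/f = 1/dₒ + 1/dᵢ this gives dₒ = f·(1 + W/w).
dₒ = 50 mm × (1 + 66.2/16.1) = 50 × 5.1118 ≈ 255.590 mm.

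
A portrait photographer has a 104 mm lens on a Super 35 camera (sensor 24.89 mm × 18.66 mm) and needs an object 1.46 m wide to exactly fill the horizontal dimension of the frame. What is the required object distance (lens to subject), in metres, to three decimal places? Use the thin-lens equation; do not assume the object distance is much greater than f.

6.204 m

W: 1.46 m = 1460 mm.
Magnification m = w/W = dᵢ/dₒ; combined with 1/f = 1/dₒ + 1/dᵢ this gives dₒ = f·(1 + W/w).
dₒ = 104 mm × (1 + 1460/24.89) = 104 × 59.6581 ≈ 6204.442 mm = 6.20444 m.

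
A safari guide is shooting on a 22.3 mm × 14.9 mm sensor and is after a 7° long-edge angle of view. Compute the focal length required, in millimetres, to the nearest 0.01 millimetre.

182.30 mm

From α = 2·arctan(w/2f) we get f = w / (2·tan(α/2)).
With w = 22.3 mm and α/2 = 3.5°, tan(α/2) ≈ 0.06116, so f ≈ 22.3 / 0.12233 ≈ 182.3009 mm.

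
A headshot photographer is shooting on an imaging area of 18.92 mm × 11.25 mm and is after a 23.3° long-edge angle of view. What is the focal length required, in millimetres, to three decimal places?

45.882 mm

From α = 2·arctan(w/2f) we get f = w / (2·tan(α/2)).
With w = 18.92 mm and α/2 = 11.65°, tan(α/2) ≈ 0.20618, so f ≈ 18.92 / 0.41236 ≈ 45.8822 mm.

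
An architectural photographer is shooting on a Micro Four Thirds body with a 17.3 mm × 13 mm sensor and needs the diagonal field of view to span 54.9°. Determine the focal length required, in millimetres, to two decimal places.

20.83 mm

Sensor diagonal = √(17.3² + 13²) = √468.2900 ≈ 21.6400 mm.
From α = 2·arctan(d/2f) we get f = d / (2·tan(α/2)).
With d = 21.6400 mm and α/2 = 27.45°, tan(α/2) ≈ 0.51946, so f ≈ 21.6400 / 1.03892 ≈ 20.8294 mm.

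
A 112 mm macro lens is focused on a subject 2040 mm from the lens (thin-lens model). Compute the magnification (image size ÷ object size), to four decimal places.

0.0581×

Thin lens: 1/f = 1/dₒ + 1/dᵢ → 1/dᵢ = 1/112 − 1/2040 = 0.0084384 mm⁻¹, so dᵢ ≈ 118.5062 mm.
Magnification m = dᵢ/dₒ = 118.5062/2040 ≈ 0.05809.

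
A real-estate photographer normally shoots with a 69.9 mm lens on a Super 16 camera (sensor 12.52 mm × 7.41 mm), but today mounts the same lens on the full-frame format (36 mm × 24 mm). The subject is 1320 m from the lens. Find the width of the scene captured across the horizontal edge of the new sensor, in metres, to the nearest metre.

680 m

The focal length stays 69.9 mm; the relevant sensor dimension is now w = 36 mm. Object distance dₒ = 1320 m = 1.32e+06 mm.
Thin-lens field width W = w·(dₒ − f)/f = 36 × (1.32e+06 − 69.9)/69.9 ≈ 679792.326 mm = 679.792 m.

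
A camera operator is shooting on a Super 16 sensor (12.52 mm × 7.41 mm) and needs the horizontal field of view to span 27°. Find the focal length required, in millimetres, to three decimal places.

26.075 mm

From α = 2·arctan(w/2f) we get f = w / (2·tan(α/2)).
With w = 12.52 mm and α/2 = 13.5°, tan(α/2) ≈ 0.24008, so f ≈ 12.52 / 0.48016 ≈ 26.0748 mm.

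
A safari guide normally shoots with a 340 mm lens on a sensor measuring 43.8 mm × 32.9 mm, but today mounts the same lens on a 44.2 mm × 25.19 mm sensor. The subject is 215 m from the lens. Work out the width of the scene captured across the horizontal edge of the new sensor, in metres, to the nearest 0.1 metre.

27.9 m

The focal length stays 340 mm; the relevant sensor dimension is now w = 44.2 mm. Object distance dₒ = 215 m = 215000 mm.
Thin-lens field width W = w·(dₒ − f)/f = 44.2 × (215000 − 340)/340 ≈ 27905.800 mm = 27.9058 m.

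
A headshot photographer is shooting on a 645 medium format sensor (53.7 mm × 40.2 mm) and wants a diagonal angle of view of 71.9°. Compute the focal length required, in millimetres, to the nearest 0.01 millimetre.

46.25 mm

Sensor diagonal = √(53.7² + 40.2²) = √4499.7300 ≈ 67.0800 mm.
From α = 2·arctan(d/2f) we get f = d / (2·tan(α/2)).
With d = 67.0800 mm and α/2 = 35.95°, tan(α/2) ≈ 0.72521, so f ≈ 67.0800 / 1.45042 ≈ 46.2487 mm.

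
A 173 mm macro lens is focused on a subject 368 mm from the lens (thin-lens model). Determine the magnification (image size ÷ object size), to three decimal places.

Thin lens: 1/f = 1/dₒ + 1/dᵢ → 1/dᵢ = 1/173 − 1/368 = 0.0030630 mm⁻¹, so dᵢ ≈ 326.4821 mm.
Magnification m = dᵢ/dₒ = 326.4821/368 ≈ 0.88718.

0.887×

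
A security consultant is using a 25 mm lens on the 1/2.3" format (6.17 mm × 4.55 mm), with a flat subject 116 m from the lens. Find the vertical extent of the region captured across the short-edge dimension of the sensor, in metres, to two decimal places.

21.11 m

dₒ: 116 m = 116000 mm.
Similar triangles through the lens centre give W/dₒ = h/dᵢ; with 1/f = 1/dₒ + 1/dᵢ this gives W = h·(dₒ − f)/f.
W = 4.55 mm × (116000 − 25) / 25 = 4.55 × 4639.0000 ≈ 21107.450 mm = 21.1075 m.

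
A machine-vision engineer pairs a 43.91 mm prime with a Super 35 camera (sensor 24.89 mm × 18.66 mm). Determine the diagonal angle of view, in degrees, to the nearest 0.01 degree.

Sensor diagonal = √(24.89² + 18.66²) = √967.7077 ≈ 31.1080 mm.
Angle of view α = 2·arctan(d/2f) with d = 31.1080 mm and f = 43.91 mm.
d/2f = 0.35422; arctan(0.35422) ≈ 19.5054°, so α ≈ 39.0108°.

39.01°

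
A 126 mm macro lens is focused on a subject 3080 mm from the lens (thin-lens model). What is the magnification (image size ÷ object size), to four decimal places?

Thin lens: 1/f = 1/dₒ + 1/dᵢ → 1/dᵢ = 1/126 − 1/3080 = 0.0076118 mm⁻¹, so dᵢ ≈ 131.3744 mm.
Magnification m = dᵢ/dₒ = 131.3744/3080 ≈ 0.04265.

0.0427×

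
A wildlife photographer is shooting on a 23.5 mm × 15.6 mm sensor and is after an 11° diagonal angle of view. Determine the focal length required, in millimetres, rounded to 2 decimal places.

146.47 mm

Sensor diagonal = √(23.5² + 15.6²) = √795.6100 ≈ 28.2066 mm.
From α = 2·arctan(d/2f) we get f = d / (2·tan(α/2)).
With d = 28.2066 mm and α/2 = 5.5°, tan(α/2) ≈ 0.09629, so f ≈ 28.2066 / 0.19258 ≈ 146.4682 mm.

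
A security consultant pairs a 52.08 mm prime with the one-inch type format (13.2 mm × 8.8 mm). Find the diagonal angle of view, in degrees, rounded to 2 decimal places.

Sensor diagonal = √(13.2² + 8.8²) = √251.6800 ≈ 15.8644 mm.
Angle of view α = 2·arctan(d/2f) with d = 15.8644 mm and f = 52.08 mm.
d/2f = 0.15231; arctan(0.15231) ≈ 8.6601°, so α ≈ 17.3201°.

17.32°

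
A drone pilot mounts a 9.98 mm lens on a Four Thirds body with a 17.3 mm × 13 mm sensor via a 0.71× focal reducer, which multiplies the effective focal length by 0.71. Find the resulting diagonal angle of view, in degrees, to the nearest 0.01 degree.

Effective focal length f = 9.98 × 0.71 = 7.0858 mm.
Sensor diagonal = √(17.3² + 13²) = √468.2900 ≈ 21.6400 mm.
α = 2·arctan(21.640 / (2 × 7.0858)) = 2·arctan(1.52700) ≈ 113.5601°.

113.56°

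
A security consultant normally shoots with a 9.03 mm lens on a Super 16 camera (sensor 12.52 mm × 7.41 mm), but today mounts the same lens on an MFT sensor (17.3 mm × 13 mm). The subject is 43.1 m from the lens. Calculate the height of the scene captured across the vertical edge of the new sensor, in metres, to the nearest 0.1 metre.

62.0 m

The focal length stays 9.03 mm; the relevant sensor dimension is now h = 13 mm. Object distance dₒ = 43.1 m = 43100 mm.
Thin-lens field height W = h·(dₒ − f)/f = 13 × (43100 − 9.03)/9.03 ≈ 62035.726 mm = 62.0357 m.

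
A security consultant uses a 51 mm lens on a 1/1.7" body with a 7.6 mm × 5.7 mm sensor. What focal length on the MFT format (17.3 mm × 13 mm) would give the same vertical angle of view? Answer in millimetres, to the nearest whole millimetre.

116 mm

Equal angle of view means equal height/f ratio, so f₂ = f₁ · (height₂/height₁) = 51 × 13/5.7.
f₂ = 51 × 2.28070 ≈ 116.316 mm.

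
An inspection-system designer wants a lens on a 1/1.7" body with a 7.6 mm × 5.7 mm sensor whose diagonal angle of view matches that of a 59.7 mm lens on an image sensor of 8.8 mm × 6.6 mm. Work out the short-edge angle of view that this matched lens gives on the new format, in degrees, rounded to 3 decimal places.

Sensor diagonal = √(8.8² + 6.6²) = √121.0000 ≈ 11.0000 mm.
Sensor diagonal = √(7.6² + 5.7²) = √90.2500 ≈ 9.5000 mm.
Equal diagonal AOV ⇒ f₂ = f₁ · 9.5000/11.0000 = 59.7 × 0.86364 ≈ 51.5591 mm.
Short-edge AOV on the new format = 2·arctan(5.7 / (2 × 51.5591)) = 2·arctan(0.05528) ≈ 6.3278°.

6.328°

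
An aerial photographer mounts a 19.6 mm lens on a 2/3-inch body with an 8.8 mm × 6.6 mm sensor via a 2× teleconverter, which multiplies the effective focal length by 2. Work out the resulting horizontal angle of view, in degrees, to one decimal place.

Effective focal length f = 19.6 × 2 = 39.2 mm.
α = 2·arctan(8.8 / (2 × 39.2)) = 2·arctan(0.11224) ≈ 12.8087°.

12.8°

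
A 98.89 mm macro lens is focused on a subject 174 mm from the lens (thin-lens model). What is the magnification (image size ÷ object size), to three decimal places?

Thin lens: 1/f = 1/dₒ + 1/dᵢ → 1/dᵢ = 1/98.89 − 1/174 = 0.0043651 mm⁻¹, so dᵢ ≈ 229.0888 mm.
Magnification m = dᵢ/dₒ = 229.0888/174 ≈ 1.31660.

1.317×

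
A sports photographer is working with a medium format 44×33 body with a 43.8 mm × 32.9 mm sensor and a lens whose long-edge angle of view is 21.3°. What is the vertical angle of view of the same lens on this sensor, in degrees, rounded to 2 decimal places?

From the long-edge AOV: f = 43.8 / (2·tan(10.65°)) = 43.8 / 0.37610 ≈ 116.4594 mm.
Vertical AOV = 2·arctan(32.9 / (2 × 116.4594)) = 2·arctan(0.14125) ≈ 16.0798°.

16.08°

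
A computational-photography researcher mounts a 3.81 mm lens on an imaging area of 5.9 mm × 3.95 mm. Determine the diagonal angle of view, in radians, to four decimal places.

Sensor diagonal = √(5.9² + 3.95²) = √50.4125 ≈ 7.1002 mm.
Angle of view α = 2·arctan(d/2f) with d = 7.1002 mm and f = 3.81 mm.
d/2f = 0.93178; arctan(0.93178) ≈ 0.7501 rad, so α ≈ 1.5002 rad.

1.5002 rad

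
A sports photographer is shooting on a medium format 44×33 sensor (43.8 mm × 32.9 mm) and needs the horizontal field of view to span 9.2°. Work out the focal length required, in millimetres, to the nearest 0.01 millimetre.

272.19 mm

From α = 2·arctan(w/2f) we get f = w / (2·tan(α/2)).
With w = 43.8 mm and α/2 = 4.6°, tan(α/2) ≈ 0.08046, so f ≈ 43.8 / 0.16092 ≈ 272.1914 mm.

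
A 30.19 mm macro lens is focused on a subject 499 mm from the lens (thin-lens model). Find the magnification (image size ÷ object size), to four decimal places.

0.0644×

Thin lens: 1/f = 1/dₒ + 1/dᵢ → 1/dᵢ = 1/30.19 − 1/499 = 0.0311195 mm⁻¹, so dᵢ ≈ 32.1341 mm.
Magnification m = dᵢ/dₒ = 32.1341/499 ≈ 0.06440.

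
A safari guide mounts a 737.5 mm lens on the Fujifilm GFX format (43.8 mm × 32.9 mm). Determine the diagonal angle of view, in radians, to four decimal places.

0.0742 rad

Sensor diagonal = √(43.8² + 32.9²) = √3000.8500 ≈ 54.7800 mm.
Angle of view α = 2·arctan(d/2f) with d = 54.7800 mm and f = 737.5 mm.
d/2f = 0.03714; arctan(0.03714) ≈ 0.0371 rad, so α ≈ 0.0742 rad.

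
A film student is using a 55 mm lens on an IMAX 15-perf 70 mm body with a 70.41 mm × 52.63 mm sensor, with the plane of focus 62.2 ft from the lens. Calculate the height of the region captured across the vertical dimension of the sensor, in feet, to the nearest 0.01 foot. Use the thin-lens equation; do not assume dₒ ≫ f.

59.35 ft

dₒ: 62.2 ft × 304.8 mm/ft = 18958.56 mm.
Similar triangles through the lens centre give W/dₒ = h/dᵢ; with 1/f = 1/dₒ + 1/dᵢ this gives W = h·(dₒ − f)/f.
W = 52.63 mm × (18958.6 − 55) / 55 = 52.63 × 343.7011 ≈ 18088.988 mm = 18088.988/304.8 ft = 59.3471 ft.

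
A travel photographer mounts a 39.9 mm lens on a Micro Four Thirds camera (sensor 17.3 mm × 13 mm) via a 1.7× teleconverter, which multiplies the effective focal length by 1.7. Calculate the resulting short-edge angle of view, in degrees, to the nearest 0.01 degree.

Effective focal length f = 39.9 × 1.7 = 67.83 mm.
α = 2·arctan(13 / (2 × 67.83)) = 2·arctan(0.09583) ≈ 10.9476°.

10.95°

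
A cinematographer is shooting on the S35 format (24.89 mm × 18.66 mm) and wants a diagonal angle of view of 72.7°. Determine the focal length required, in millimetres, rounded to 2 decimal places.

21.14 mm

Sensor diagonal = √(24.89² + 18.66²) = √967.7077 ≈ 31.1080 mm.
From α = 2·arctan(d/2f) we get f = d / (2·tan(α/2)).
With d = 31.1080 mm and α/2 = 36.35°, tan(α/2) ≈ 0.73592, so f ≈ 31.1080 / 1.47183 ≈ 21.1355 mm.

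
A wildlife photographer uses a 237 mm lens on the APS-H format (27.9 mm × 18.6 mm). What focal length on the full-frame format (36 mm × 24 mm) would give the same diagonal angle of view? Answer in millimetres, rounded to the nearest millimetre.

306 mm

Sensor diagonal = √(27.9² + 18.6²) = √1124.3700 ≈ 33.5316 mm.
Sensor diagonal = √(36² + 24²) = √1872.0000 ≈ 43.2666 mm.
Equal angle of view means equal diagonal/f ratio, so f₂ = f₁ · (diagonal₂/diagonal₁) = 237 × 43.2666/33.5316.
f₂ = 237 × 1.29032 ≈ 305.806 mm.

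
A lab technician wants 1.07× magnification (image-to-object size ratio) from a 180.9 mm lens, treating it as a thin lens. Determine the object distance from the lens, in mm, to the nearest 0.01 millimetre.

With m = dᵢ/dₒ and 1/f = 1/dₒ + 1/dᵢ, substituting dᵢ = m·dₒ gives 1/f = (1 + 1/m)/dₒ, hence dₒ = f·(1 + 1/m).
dₒ = 180.9 × (1 + 1/1.07) = 180.9 × 1.93458 ≈ 349.965 mm.

349.97 mm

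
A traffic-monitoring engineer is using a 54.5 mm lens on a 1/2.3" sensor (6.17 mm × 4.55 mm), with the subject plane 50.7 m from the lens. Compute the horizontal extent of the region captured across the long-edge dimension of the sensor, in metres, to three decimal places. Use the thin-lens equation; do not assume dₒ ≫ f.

dₒ: 50.7 m = 50700 mm.
Similar triangles through the lens centre give W/dₒ = w/dᵢ; with 1/f = 1/dₒ + 1/dᵢ this gives W = w·(dₒ − f)/f.
W = 6.17 mm × (50700 − 54.5) / 54.5 = 6.17 × 929.2752 ≈ 5733.628 mm = 5.73363 m.

5.734 m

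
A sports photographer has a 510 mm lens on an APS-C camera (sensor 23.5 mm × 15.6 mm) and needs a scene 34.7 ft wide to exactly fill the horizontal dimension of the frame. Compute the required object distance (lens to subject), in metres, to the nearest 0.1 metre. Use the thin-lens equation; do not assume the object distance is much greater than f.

230.0 m

W: 34.7 ft × 304.8 mm/ft = 10576.56 mm.
Magnification m = w/W = dᵢ/dₒ; combined with 1/f = 1/dₒ + 1/dᵢ this gives dₒ = f·(1 + W/w).
dₒ = 510 mm × (1 + 10576.6/23.5) = 510 × 451.0664 ≈ 230043.848 mm = 230.044 m.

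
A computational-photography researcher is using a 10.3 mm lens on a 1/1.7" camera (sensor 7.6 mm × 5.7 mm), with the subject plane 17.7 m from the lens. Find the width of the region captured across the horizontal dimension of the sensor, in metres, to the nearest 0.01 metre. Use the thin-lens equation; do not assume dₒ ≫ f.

dₒ: 17.7 m = 17700 mm.
Similar triangles through the lens centre give W/dₒ = w/dᵢ; with 1/f = 1/dₒ + 1/dᵢ this gives W = w·(dₒ − f)/f.
W = 7.6 mm × (17700 − 10.3) / 10.3 = 7.6 × 1717.4466 ≈ 13052.594 mm = 13.0526 m.

13.05 m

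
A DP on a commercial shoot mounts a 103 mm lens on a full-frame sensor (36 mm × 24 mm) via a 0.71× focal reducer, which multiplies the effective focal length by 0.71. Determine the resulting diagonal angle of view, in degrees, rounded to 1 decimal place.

33.0°

Effective focal length f = 103 × 0.71 = 73.13 mm.
Sensor diagonal = √(36² + 24²) = √1872.0000 ≈ 43.2666 mm.
α = 2·arctan(43.267 / (2 × 73.13)) = 2·arctan(0.29582) ≈ 32.9585°.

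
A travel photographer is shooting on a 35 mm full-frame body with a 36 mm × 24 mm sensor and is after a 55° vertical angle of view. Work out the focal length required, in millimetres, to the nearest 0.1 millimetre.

From α = 2·arctan(h/2f) we get f = h / (2·tan(α/2)).
With h = 24 mm and α/2 = 27.5°, tan(α/2) ≈ 0.52057, so f ≈ 24 / 1.04113 ≈ 23.0518 mm.

23.1 mm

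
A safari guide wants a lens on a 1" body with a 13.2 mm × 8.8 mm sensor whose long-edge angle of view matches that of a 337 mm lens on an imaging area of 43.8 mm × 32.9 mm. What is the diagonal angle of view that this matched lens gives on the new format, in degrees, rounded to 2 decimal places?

8.93°

Equal long-edge AOV ⇒ f₂ = f₁ · 13.2/43.8 = 337 × 0.30137 ≈ 101.5616 mm.
Sensor diagonal = √(13.2² + 8.8²) = √251.6800 ≈ 15.8644 mm.
Diagonal AOV on the new format = 2·arctan(15.8644 / (2 × 101.5616)) = 2·arctan(0.07810) ≈ 8.9317°.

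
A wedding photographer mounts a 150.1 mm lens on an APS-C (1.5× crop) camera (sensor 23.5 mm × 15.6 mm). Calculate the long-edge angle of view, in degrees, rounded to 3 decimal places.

8.952°

Angle of view α = 2·arctan(w/2f) with w = 23.5 mm and f = 150.1 mm.
w/2f = 0.07828; arctan(0.07828) ≈ 4.4761°, so α ≈ 8.9521°.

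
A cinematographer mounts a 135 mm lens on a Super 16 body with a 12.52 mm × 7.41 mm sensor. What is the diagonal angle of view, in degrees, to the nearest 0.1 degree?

6.2°

Sensor diagonal = √(12.52² + 7.41²) = √211.6585 ≈ 14.5485 mm.
Angle of view α = 2·arctan(d/2f) with d = 14.5485 mm and f = 135 mm.
d/2f = 0.05388; arctan(0.05388) ≈ 3.0843°, so α ≈ 6.1686°.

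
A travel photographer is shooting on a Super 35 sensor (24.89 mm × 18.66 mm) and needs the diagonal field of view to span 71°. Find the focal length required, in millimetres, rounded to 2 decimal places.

21.81 mm

Sensor diagonal = √(24.89² + 18.66²) = √967.7077 ≈ 31.1080 mm.
From α = 2·arctan(d/2f) we get f = d / (2·tan(α/2)).
With d = 31.1080 mm and α/2 = 35.5°, tan(α/2) ≈ 0.71329, so f ≈ 31.1080 / 1.42659 ≈ 21.8059 mm.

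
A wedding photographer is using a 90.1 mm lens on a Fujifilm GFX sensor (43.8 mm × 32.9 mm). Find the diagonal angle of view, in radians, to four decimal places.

Sensor diagonal = √(43.8² + 32.9²) = √3000.8500 ≈ 54.7800 mm.
Angle of view α = 2·arctan(d/2f) with d = 54.7800 mm and f = 90.1 mm.
d/2f = 0.30400; arctan(0.30400) ≈ 0.2951 rad, so α ≈ 0.5902 rad.

0.5902 rad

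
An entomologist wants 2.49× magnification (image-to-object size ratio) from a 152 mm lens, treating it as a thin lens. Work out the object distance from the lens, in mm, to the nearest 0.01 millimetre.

With m = dᵢ/dₒ and 1/f = 1/dₒ + 1/dᵢ, substituting dᵢ = m·dₒ gives 1/f = (1 + 1/m)/dₒ, hence dₒ = f·(1 + 1/m).
dₒ = 152 × (1 + 1/2.49) = 152 × 1.40161 ≈ 213.044 mm.

213.04 mm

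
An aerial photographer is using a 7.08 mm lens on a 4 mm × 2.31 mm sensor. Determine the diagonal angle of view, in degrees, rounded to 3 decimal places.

Sensor diagonal = √(4² + 2.31²) = √21.3361 ≈ 4.6191 mm.
Angle of view α = 2·arctan(d/2f) with d = 4.6191 mm and f = 7.08 mm.
d/2f = 0.32621; arctan(0.32621) ≈ 18.0667°, so α ≈ 36.1335°.

36.133°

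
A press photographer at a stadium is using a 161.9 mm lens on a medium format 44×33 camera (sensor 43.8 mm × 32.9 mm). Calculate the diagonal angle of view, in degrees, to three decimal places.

19.205°

Sensor diagonal = √(43.8² + 32.9²) = √3000.8500 ≈ 54.7800 mm.
Angle of view α = 2·arctan(d/2f) with d = 54.7800 mm and f = 161.9 mm.
d/2f = 0.16918; arctan(0.16918) ≈ 9.6023°, so α ≈ 19.2046°.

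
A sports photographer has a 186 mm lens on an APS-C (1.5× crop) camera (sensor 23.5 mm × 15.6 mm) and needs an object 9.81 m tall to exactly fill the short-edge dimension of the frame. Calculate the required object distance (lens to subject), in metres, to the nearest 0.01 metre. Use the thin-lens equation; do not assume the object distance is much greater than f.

117.15 m

W: 9.81 m = 9810 mm.
Magnification m = h/W = dᵢ/dₒ; combined with 1/f = 1/dₒ + 1/dᵢ this gives dₒ = f·(1 + W/h).
dₒ = 186 mm × (1 + 9810/15.6) = 186 × 629.8462 ≈ 117151.385 mm = 117.151 m.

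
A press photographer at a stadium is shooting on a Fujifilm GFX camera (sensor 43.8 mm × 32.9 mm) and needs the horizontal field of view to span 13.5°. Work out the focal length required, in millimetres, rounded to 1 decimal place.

From α = 2·arctan(w/2f) we get f = w / (2·tan(α/2)).
With w = 43.8 mm and α/2 = 6.75°, tan(α/2) ≈ 0.11836, so f ≈ 43.8 / 0.23672 ≈ 185.0322 mm.

185.0 mm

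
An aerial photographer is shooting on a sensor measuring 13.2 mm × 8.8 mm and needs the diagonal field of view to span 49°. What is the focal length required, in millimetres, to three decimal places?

Sensor diagonal = √(13.2² + 8.8²) = √251.6800 ≈ 15.8644 mm.
From α = 2·arctan(d/2f) we get f = d / (2·tan(α/2)).
With d = 15.8644 mm and α/2 = 24.5°, tan(α/2) ≈ 0.45573, so f ≈ 15.8644 / 0.91145 ≈ 17.4057 mm.

17.406 mm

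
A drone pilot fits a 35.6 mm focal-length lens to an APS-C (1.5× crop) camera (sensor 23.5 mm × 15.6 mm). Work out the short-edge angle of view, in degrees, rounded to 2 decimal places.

Angle of view α = 2·arctan(h/2f) with h = 15.6 mm and f = 35.6 mm.
h/2f = 0.21910; arctan(0.21910) ≈ 12.3583°, so α ≈ 24.7166°.

24.72°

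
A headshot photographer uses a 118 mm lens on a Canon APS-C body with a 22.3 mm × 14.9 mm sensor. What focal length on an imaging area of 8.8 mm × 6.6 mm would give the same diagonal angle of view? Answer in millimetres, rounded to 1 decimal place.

48.4 mm

Sensor diagonal = √(22.3² + 14.9²) = √719.3000 ≈ 26.8198 mm.
Sensor diagonal = √(8.8² + 6.6²) = √121.0000 ≈ 11.0000 mm.
Equal angle of view means equal diagonal/f ratio, so f₂ = f₁ · (diagonal₂/diagonal₁) = 118 × 11.0000/26.8198.
f₂ = 118 × 0.41015 ≈ 48.397 mm.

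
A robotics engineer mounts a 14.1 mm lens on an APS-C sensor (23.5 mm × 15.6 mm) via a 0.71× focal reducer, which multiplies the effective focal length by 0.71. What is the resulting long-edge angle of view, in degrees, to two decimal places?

Effective focal length f = 14.1 × 0.71 = 10.011 mm.
α = 2·arctan(23.5 / (2 × 10.011)) = 2·arctan(1.17371) ≈ 99.1380°.

99.14°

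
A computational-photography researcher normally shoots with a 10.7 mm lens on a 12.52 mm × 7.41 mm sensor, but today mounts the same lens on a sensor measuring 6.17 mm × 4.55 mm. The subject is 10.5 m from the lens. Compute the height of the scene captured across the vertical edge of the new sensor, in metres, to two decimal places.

4.46 m

The focal length stays 10.7 mm; the relevant sensor dimension is now h = 4.55 mm. Object distance dₒ = 10.5 m = 10500 mm.
Thin-lens field height W = h·(dₒ − f)/f = 4.55 × (10500 − 10.7)/10.7 ≈ 4460.403 mm = 4.4604 m.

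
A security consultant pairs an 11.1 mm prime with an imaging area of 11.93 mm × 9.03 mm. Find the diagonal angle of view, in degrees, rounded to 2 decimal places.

67.96°

Sensor diagonal = √(11.93² + 9.03²) = √223.8658 ≈ 14.9621 mm.
Angle of view α = 2·arctan(d/2f) with d = 14.9621 mm and f = 11.1 mm.
d/2f = 0.67397; arctan(0.67397) ≈ 33.9788°, so α ≈ 67.9576°.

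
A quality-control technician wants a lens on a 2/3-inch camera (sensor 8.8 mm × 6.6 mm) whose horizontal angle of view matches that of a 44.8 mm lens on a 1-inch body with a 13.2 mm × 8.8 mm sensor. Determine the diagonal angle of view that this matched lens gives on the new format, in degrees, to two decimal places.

20.87°

Equal horizontal AOV ⇒ f₂ = f₁ · 8.8/13.2 = 44.8 × 0.66667 ≈ 29.8667 mm.
Sensor diagonal = √(8.8² + 6.6²) = √121.0000 ≈ 11.0000 mm.
Diagonal AOV on the new format = 2·arctan(11.0000 / (2 × 29.8667)) = 2·arctan(0.18415) ≈ 20.8684°.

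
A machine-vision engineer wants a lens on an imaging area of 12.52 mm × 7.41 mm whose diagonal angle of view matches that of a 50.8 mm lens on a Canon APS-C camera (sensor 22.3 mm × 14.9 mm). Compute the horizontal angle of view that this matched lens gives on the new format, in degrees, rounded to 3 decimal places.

Sensor diagonal = √(22.3² + 14.9²) = √719.3000 ≈ 26.8198 mm.
Sensor diagonal = √(12.52² + 7.41²) = √211.6585 ≈ 14.5485 mm.
Equal diagonal AOV ⇒ f₂ = f₁ · 14.5485/26.8198 = 50.8 × 0.54245 ≈ 27.5567 mm.
Horizontal AOV on the new format = 2·arctan(12.52 / (2 × 27.5567)) = 2·arctan(0.22717) ≈ 25.5972°.

25.597°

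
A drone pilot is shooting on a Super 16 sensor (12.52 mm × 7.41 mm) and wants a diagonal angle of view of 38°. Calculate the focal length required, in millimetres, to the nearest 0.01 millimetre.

Sensor diagonal = √(12.52² + 7.41²) = √211.6585 ≈ 14.5485 mm.
From α = 2·arctan(d/2f) we get f = d / (2·tan(α/2)).
With d = 14.5485 mm and α/2 = 19°, tan(α/2) ≈ 0.34433, so f ≈ 14.5485 / 0.68866 ≈ 21.1259 mm.

21.13 mm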